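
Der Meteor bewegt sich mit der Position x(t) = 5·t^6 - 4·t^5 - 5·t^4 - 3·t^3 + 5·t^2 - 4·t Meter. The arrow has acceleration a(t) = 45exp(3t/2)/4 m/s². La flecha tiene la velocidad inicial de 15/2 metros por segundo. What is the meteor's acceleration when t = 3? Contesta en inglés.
To solve this, we need to take 2 derivatives of our position equation x(t) = 5·t^6 - 4·t^5 - 5·t^4 - 3·t^3 + 5·t^2 - 4·t. Taking d/dt of x(t), we find v(t) = 30·t^5 - 20·t^4 - 20·t^3 - 9·t^2 + 10·t - 4. Taking d/dt of v(t), we find a(t) = 150·t^4 - 80·t^3 - 60·t^2 - 18·t + 10. From the given acceleration equation a(t) = 150·t^4 - 80·t^3 - 60·t^2 - 18·t + 10, we substitute t = 3 to get a = 9406.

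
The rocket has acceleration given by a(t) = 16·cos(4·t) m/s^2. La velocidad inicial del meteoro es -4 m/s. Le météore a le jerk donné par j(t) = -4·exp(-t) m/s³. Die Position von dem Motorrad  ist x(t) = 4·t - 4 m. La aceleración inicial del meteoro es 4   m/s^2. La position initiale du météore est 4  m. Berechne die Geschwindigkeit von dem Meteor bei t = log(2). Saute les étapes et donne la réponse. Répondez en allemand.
Die Geschwindigkeit bei t = log(2) ist v = -2.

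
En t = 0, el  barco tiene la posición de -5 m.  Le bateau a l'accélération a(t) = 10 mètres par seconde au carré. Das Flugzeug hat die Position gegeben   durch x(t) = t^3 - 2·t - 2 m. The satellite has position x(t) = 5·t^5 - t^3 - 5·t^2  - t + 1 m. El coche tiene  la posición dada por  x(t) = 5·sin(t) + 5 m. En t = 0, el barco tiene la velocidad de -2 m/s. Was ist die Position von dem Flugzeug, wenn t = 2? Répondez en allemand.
Mit x(t) = t^3 - 2·t - 2 und Einsetzen von t = 2, finden wir x = 2.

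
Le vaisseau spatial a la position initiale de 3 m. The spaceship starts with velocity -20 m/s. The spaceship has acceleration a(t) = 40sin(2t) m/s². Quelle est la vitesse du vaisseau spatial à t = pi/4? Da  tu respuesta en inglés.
We must find the antiderivative of our acceleration equation a(t) = 40·sin(2·t) 1 time. The integral of acceleration, with v(0) = -20, gives velocity: v(t) = -20·cos(2·t). Using v(t) = -20·cos(2·t) and substituting t = pi/4, we find v = 0.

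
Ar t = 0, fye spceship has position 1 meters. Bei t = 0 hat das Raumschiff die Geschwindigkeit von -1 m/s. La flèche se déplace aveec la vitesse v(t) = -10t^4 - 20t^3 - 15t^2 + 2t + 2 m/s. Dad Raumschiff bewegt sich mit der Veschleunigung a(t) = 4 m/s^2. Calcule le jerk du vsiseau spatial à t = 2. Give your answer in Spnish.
Debemos derivar nuestra ecuación de la aceleración a(t) = 4 1 vez. La derivada de la aceleración da la sacudida: j(t) = 0. De la ecuación de la sacudida j(t) = 0, sustituimos t = 2 para obtener j = 0.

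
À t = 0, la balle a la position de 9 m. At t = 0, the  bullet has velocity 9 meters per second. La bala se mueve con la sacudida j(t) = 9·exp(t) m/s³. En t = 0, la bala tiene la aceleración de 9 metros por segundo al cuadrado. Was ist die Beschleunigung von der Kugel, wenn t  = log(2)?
Um dies zu lösen, müssen wir 1 Integral unserer Gleichung für den Ruck j(t) = 9·exp(t) finden. Das Integral von dem Ruck ist die Beschleunigung. Mit a(0) = 9 erhalten wir a(t) = 9·exp(t). Wir haben die Beschleunigung a(t) = 9·exp(t). Durch Einsetzen von t = log(2): a(log(2)) = 18.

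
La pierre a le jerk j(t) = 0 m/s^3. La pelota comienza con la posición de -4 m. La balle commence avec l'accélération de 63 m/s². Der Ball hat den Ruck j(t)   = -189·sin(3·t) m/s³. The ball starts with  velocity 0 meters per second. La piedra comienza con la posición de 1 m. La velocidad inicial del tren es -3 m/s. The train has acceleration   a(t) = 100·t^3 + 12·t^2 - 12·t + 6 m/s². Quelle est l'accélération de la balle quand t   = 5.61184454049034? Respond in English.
We need to integrate our jerk equation j(t) = -189·sin(3·t) 1 time. The antiderivative of jerk, with a(0) = 63, gives acceleration: a(t) = 63·cos(3·t). From the given acceleration equation a(t) = 63·cos(3·t), we substitute t = 5.61184454049034 to get a = -27.0179247450494.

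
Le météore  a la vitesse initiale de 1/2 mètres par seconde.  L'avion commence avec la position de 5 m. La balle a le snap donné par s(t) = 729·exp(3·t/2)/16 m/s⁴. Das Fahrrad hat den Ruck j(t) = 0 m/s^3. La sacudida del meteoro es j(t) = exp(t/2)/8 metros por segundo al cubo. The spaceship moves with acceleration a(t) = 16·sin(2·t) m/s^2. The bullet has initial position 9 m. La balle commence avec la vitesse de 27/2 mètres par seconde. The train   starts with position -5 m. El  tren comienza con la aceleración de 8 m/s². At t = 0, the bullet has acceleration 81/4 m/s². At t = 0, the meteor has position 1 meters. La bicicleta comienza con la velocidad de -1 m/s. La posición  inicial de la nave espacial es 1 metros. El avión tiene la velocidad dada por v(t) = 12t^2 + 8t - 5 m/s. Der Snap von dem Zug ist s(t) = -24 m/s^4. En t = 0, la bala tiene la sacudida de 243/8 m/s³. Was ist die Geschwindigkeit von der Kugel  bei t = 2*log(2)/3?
Um dies zu lösen, müssen wir 3 Stammfunktionen unserer Gleichung für den Snap s(t) = 729·exp(3·t/2)/16 finden. Durch Integration von dem Snap und Verwendung der Anfangsbedingung j(0) = 243/8, erhalten wir j(t) = 243·exp(3·t/2)/8. Mit ∫j(t)dt und Anwendung von a(0) = 81/4, finden wir a(t) = 81·exp(3·t/2)/4. Mit ∫a(t)dt und Anwendung von v(0) = 27/2, finden wir v(t) = 27·exp(3·t/2)/2. Mit v(t) = 27·exp(3·t/2)/2 und Einsetzen von t = 2*log(2)/3, finden wir v = 27.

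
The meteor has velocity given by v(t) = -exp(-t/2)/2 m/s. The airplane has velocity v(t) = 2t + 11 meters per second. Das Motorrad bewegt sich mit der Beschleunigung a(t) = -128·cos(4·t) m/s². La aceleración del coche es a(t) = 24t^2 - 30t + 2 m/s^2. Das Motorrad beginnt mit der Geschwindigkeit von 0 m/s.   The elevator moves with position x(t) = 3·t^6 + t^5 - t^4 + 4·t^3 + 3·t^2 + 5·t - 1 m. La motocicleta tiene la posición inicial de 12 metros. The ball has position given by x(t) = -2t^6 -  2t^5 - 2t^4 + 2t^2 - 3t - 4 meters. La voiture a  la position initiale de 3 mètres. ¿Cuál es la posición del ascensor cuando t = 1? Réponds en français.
Nous avons la position x(t) = 3·t^6 + t^5 - t^4 + 4·t^3 + 3·t^2 + 5·t - 1. En substituant t = 1: x(1) = 14.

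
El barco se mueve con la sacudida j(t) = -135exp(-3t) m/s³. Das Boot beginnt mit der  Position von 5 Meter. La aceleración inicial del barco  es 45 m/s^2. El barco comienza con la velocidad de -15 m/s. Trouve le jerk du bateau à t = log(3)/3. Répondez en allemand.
Mit j(t) = -135·exp(-3·t) und Einsetzen von t = log(3)/3, finden wir j = -45.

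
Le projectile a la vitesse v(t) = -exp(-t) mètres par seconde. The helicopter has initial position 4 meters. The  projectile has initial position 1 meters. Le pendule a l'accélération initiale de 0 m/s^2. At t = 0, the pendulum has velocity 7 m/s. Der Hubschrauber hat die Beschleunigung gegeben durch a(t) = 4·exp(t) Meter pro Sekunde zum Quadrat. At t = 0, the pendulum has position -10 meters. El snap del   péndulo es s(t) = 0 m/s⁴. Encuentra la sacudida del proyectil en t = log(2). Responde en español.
Debemos derivar nuestra ecuación de la velocidad v(t) = -exp(-t) 2 veces. Tomando d/dt de v(t), encontramos a(t) = exp(-t). Tomando d/dt de a(t), encontramos j(t) = -exp(-t). De la ecuación de la sacudida j(t) = -exp(-t), sustituimos t = log(2) para obtener j = -1/2.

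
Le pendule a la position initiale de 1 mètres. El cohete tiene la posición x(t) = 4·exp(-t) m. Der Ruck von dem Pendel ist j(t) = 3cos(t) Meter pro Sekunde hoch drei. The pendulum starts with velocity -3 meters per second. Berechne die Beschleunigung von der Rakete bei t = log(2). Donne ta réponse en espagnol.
Debemos derivar nuestra ecuación de la posición x(t) = 4·exp(-t) 2 veces. Derivando la posición, obtenemos la velocidad: v(t) = -4·exp(-t). Derivando la velocidad, obtenemos la aceleración: a(t) = 4·exp(-t). De la ecuación de la aceleración a(t) = 4·exp(-t), sustituimos t = log(2) para obtener a = 2.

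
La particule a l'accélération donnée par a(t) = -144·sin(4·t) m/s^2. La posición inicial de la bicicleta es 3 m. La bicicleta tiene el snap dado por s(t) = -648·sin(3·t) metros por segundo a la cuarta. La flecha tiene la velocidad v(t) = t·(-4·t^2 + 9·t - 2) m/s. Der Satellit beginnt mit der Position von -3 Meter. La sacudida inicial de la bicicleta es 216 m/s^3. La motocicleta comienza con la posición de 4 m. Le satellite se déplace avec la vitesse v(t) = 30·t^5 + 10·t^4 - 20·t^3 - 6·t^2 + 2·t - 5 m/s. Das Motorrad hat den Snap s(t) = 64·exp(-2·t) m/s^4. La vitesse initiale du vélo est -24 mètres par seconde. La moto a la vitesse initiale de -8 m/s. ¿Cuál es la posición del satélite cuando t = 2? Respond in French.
Pour résoudre ceci, nous devons prendre 1 primitive de notre équation de la vitesse v(t) = 30·t^5 + 10·t^4 - 20·t^3 - 6·t^2 + 2·t - 5. L'intégrale de la vitesse, avec x(0) = -3, donne la position: x(t) = 5·t^6 + 2·t^5 - 5·t^4 - 2·t^3 + t^2 - 5·t - 3. Nous avons la position x(t) = 5·t^6 + 2·t^5 - 5·t^4 - 2·t^3 + t^2 - 5·t - 3. En substituant t = 2: x(2) = 279.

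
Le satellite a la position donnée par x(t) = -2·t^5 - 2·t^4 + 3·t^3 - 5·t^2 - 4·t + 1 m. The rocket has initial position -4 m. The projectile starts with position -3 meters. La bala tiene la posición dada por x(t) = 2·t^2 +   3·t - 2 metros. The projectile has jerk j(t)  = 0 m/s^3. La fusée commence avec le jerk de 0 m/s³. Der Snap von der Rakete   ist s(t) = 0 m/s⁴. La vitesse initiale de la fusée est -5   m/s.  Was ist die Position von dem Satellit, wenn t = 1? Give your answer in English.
We have position x(t) = -2·t^5 - 2·t^4 + 3·t^3 - 5·t^2 - 4·t + 1. Substituting t = 1: x(1) = -9.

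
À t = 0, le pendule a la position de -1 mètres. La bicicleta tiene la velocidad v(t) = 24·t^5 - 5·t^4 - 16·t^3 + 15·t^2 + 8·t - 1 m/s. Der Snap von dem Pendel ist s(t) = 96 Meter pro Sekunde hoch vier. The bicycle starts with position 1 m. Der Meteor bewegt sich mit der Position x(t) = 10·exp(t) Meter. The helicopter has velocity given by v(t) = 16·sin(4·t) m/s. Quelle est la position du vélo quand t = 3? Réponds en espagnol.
Partiendo de la velocidad v(t) = 24·t^5 - 5·t^4 - 16·t^3 + 15·t^2 + 8·t - 1, tomamos 1 antiderivada. La integral de la velocidad es la posición. Usando x(0) = 1, obtenemos x(t) = 4·t^6 - t^5 - 4·t^4 + 5·t^3 + 4·t^2 - t + 1. De la ecuación de la posición x(t) = 4·t^6 - t^5 - 4·t^4 + 5·t^3 + 4·t^2 - t + 1, sustituimos t = 3 para obtener x = 2518.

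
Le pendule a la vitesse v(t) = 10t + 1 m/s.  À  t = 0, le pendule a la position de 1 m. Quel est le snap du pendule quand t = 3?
En partant de la vitesse v(t) = 10·t + 1, nous prenons 3 dérivées. La dérivée de la vitesse donne l'accélération: a(t) = 10. La dérivée de l'accélération donne le jerk: j(t) = 0. En prenant d/dt de j(t), nous trouvons s(t) = 0. Nous avons le snap s(t) = 0. En substituant t = 3: s(3) = 0.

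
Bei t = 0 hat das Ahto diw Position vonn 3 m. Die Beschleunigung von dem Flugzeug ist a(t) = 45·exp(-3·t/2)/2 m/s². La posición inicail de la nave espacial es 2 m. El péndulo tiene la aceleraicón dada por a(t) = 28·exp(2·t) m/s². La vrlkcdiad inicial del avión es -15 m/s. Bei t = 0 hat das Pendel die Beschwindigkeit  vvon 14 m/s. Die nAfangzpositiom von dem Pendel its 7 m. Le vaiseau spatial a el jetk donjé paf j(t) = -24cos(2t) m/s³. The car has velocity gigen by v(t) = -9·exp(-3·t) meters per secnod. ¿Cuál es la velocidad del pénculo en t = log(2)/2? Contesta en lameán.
Ausgehend von der Beschleunigung a(t) = 28·exp(2·t), nehmen wir 1 Stammfunktion. Mit ∫a(t)dt und Anwendung von v(0) = 14, finden wir v(t) = 14·exp(2·t). Mit v(t) = 14·exp(2·t) und Einsetzen von t = log(2)/2, finden wir v = 28.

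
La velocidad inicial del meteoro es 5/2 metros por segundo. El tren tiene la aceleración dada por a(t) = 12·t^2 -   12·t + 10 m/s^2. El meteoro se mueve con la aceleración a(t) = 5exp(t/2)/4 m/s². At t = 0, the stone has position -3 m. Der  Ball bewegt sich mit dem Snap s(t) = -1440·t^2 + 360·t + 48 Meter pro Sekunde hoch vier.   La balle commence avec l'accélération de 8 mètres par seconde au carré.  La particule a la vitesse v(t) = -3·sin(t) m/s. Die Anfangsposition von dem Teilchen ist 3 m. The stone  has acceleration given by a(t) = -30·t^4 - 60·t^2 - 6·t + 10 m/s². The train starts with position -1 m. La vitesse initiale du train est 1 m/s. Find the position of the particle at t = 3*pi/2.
To find the answer, we compute 1 integral of v(t) = -3·sin(t). The antiderivative of velocity, with x(0) = 3, gives position: x(t) = 3·cos(t). We have position x(t) = 3·cos(t). Substituting t = 3*pi/2: x(3*pi/2) = 0.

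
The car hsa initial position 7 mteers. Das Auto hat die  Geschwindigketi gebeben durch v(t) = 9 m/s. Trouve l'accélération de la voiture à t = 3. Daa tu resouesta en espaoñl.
Debemos derivar nuestra ecuación de la velocidad v(t) = 9 1 vez. Tomando d/dt de v(t), encontramos a(t) = 0. Tenemos la aceleración a(t) = 0. Sustituyendo t = 3: a(3) = 0.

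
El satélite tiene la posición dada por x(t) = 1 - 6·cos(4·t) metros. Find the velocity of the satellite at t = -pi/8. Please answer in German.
Um dies zu lösen, müssen wir 1 Ableitung unserer Gleichung für die Position x(t) = 1 - 6·cos(4·t) nehmen. Die Ableitung von der Position ergibt die Geschwindigkeit: v(t) = 24·sin(4·t). Mit v(t) = 24·sin(4·t) und Einsetzen von t = -pi/8, finden wir v = -24.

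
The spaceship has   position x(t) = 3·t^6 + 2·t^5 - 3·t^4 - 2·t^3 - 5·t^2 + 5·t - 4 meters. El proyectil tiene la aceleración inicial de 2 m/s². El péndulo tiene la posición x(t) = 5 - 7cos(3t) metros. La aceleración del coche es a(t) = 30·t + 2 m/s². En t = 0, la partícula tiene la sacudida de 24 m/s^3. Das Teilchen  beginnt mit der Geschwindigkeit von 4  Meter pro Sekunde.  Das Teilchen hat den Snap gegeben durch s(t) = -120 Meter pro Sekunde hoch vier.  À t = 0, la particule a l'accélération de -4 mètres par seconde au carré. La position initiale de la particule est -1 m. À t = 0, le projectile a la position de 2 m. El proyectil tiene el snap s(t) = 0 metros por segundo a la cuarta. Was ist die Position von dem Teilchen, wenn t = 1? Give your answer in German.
Um dies zu lösen, müssen wir 4 Stammfunktionen unserer Gleichung für den Snap s(t) = -120 finden. Mit ∫s(t)dt und Anwendung von j(0) = 24, finden wir j(t) = 24 - 120·t. Durch Integration von dem Ruck und Verwendung der Anfangsbedingung a(0) = -4, erhalten wir a(t) = -60·t^2 + 24·t - 4. Die Stammfunktion von der Beschleunigung, mit v(0) = 4, ergibt die Geschwindigkeit: v(t) = -20·t^3 + 12·t^2 - 4·t + 4. Mit ∫v(t)dt und Anwendung von x(0) = -1, finden wir x(t) = -5·t^4 + 4·t^3 - 2·t^2 + 4·t - 1. Wir haben die Position x(t) = -5·t^4 + 4·t^3 - 2·t^2 + 4·t - 1. Durch Einsetzen von t = 1: x(1) = 0.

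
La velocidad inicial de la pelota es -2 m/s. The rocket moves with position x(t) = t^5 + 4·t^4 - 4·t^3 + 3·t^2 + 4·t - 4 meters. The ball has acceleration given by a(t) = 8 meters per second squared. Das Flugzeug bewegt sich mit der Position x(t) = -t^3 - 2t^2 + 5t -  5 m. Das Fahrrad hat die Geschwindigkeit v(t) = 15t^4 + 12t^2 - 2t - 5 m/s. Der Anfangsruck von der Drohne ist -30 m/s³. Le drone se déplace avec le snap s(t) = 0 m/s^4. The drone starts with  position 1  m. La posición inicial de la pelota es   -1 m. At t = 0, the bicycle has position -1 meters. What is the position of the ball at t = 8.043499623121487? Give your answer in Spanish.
Partiendo de la aceleración a(t) = 8, tomamos 2 integrales. Tomando ∫a(t)dt y aplicando v(0) = -2, encontramos v(t) = 8·t - 2. La integral de la velocidad es la posición. Usando x(0) = -1, obtenemos x(t) = 4·t^2 - 2·t - 1. Usando x(t) = 4·t^2 - 2·t - 1 y sustituyendo t = 8.043499623121487, encontramos x = 241.704545502379.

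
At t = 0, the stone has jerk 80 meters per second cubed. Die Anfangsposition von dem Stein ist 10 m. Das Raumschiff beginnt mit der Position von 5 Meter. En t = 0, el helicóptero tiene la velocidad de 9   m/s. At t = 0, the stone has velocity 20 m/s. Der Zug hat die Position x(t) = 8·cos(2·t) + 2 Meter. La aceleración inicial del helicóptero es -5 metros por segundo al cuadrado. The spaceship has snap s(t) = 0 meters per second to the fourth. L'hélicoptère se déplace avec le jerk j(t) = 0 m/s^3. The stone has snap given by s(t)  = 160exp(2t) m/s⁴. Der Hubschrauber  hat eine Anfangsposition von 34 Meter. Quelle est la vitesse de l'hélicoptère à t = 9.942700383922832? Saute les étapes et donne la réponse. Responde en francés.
v(9.942700383922832) = -40.7135019196142.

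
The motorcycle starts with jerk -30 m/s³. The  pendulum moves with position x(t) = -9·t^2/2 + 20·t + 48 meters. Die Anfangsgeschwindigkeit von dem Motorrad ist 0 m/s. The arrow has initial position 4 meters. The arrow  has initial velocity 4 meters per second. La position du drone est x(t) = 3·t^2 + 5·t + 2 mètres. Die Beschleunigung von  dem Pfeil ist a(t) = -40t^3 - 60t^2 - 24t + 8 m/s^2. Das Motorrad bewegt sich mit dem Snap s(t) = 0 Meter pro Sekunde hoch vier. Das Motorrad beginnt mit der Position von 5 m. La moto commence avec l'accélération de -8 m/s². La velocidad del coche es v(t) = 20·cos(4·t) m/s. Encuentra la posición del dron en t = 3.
De la ecuación de la posición x(t) = 3·t^2 + 5·t + 2, sustituimos t = 3 para obtener x = 44.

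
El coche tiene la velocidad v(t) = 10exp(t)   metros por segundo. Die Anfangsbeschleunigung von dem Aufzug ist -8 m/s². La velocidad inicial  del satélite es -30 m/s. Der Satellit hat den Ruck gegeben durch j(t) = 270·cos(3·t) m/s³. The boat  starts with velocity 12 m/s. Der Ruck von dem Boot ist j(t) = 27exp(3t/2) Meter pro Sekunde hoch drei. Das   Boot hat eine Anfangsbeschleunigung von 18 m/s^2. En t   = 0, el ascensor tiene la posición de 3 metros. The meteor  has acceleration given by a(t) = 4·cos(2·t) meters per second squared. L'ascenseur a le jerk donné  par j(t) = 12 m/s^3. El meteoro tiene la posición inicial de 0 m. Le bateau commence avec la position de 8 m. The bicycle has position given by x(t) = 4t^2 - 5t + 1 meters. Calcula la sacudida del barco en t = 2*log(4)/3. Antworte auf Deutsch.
Mit j(t) = 27·exp(3·t/2) und Einsetzen von t = 2*log(4)/3, finden wir j = 108.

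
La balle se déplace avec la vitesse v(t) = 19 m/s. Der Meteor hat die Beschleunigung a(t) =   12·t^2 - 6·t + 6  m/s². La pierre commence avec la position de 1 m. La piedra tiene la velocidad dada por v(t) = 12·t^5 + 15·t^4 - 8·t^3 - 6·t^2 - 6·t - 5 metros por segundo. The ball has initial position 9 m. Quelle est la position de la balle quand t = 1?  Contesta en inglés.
To find the answer, we compute 1 antiderivative of v(t) = 19. Finding the antiderivative of v(t) and using x(0) = 9: x(t) = 19·t + 9. We have position x(t) = 19·t + 9. Substituting t = 1: x(1) = 28.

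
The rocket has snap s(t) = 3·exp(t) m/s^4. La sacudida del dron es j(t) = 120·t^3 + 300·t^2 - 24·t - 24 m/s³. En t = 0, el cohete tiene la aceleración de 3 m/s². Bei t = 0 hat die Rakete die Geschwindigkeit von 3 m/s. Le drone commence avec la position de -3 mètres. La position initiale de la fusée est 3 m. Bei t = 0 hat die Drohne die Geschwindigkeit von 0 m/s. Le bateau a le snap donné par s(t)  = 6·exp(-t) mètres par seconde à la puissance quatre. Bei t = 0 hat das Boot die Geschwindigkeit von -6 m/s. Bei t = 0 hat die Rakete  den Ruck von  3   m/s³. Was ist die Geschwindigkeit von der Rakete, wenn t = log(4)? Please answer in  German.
Um dies zu lösen, müssen wir 3 Stammfunktionen unserer Gleichung für den Snap s(t) = 3·exp(t) finden. Die Stammfunktion von dem Snap ist der Ruck. Mit j(0) = 3 erhalten wir j(t) = 3·exp(t). Das Integral von dem Ruck, mit a(0) = 3, ergibt die Beschleunigung: a(t) = 3·exp(t). Die Stammfunktion von der Beschleunigung, mit v(0) = 3, ergibt die Geschwindigkeit: v(t) = 3·exp(t). Wir haben die Geschwindigkeit v(t) = 3·exp(t). Durch Einsetzen von t = log(4): v(log(4)) = 12.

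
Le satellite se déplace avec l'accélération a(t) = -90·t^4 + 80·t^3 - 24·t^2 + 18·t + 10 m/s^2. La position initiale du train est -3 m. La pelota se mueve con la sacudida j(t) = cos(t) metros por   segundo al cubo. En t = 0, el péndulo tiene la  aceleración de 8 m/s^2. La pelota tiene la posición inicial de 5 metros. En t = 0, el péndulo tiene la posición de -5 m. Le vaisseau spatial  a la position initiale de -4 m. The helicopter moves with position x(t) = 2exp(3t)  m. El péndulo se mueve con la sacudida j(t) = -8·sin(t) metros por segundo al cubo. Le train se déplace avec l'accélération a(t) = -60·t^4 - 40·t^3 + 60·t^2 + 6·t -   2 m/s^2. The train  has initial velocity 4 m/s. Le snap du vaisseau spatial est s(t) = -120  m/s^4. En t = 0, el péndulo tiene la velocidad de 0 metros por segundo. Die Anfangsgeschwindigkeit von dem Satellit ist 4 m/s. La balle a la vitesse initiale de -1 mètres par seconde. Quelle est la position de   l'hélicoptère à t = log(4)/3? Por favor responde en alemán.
Wir haben die Position x(t) = 2·exp(3·t). Durch Einsetzen von t = log(4)/3: x(log(4)/3) = 8.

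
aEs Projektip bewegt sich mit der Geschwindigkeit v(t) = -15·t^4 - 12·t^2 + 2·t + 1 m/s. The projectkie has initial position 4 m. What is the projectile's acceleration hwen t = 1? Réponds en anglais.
We must differentiate our velocity equation v(t) = -15·t^4 - 12·t^2 + 2·t + 1 1 time. The derivative of velocity gives acceleration: a(t) = -60·t^3 - 24·t + 2. From the given acceleration equation a(t) = -60·t^3 - 24·t + 2, we substitute t = 1 to get a = -82.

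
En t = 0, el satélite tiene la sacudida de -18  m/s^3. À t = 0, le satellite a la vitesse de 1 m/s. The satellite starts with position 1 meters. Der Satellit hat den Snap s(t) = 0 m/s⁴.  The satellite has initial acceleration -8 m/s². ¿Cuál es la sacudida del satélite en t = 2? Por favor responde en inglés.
To solve this, we need to take 1 antiderivative of our snap equation s(t) = 0. Finding the integral of s(t) and using j(0) = -18: j(t) = -18. Using j(t) = -18 and substituting t = 2, we find j = -18.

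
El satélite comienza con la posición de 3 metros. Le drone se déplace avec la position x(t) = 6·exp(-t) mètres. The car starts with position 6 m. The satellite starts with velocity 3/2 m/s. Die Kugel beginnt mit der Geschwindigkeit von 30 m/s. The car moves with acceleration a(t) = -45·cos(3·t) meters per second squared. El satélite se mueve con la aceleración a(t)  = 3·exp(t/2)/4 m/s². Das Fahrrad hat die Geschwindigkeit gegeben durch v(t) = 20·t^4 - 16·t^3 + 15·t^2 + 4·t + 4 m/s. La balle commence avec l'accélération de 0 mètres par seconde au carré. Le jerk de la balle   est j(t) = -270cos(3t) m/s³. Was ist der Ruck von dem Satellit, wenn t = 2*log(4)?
Wir müssen unsere Gleichung für die Beschleunigung a(t) = 3·exp(t/2)/4 1-mal ableiten. Mit d/dt von a(t) finden wir j(t) = 3·exp(t/2)/8. Mit j(t) = 3·exp(t/2)/8 und Einsetzen von t = 2*log(4), finden wir j = 3/2.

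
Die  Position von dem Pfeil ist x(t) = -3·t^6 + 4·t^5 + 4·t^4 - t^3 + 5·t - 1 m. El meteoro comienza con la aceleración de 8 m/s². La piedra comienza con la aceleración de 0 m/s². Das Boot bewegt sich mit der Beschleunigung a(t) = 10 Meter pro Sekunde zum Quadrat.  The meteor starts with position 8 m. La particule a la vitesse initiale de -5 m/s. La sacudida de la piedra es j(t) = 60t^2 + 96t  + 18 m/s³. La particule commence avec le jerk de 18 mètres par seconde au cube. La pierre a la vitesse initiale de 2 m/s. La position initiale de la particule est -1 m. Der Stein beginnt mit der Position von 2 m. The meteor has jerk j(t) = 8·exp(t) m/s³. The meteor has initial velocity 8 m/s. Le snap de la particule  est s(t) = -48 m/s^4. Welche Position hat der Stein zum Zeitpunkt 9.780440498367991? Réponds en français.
Nous devons trouver la primitive de notre équation du jerk j(t) = 60·t^2 + 96·t + 18 3 fois. L'intégrale du jerk est l'accélération. En utilisant a(0) = 0, nous obtenons a(t) = 2·t·(10·t^2 + 24·t + 9). En intégrant l'accélération et en utilisant la condition initiale v(0) = 2, nous obtenons v(t) = 5·t^4 + 16·t^3 + 9·t^2 + 2. L'intégrale de la vitesse, avec x(0) = 2, donne la position: x(t) = t^5 + 4·t^4 + 3·t^3 + 2·t + 2. Nous avons la position x(t) = t^5 + 4·t^4 + 3·t^3 + 2·t + 2. En substituant t = 9.780440498367991: x(9.780440498367991) = 128922.943433513.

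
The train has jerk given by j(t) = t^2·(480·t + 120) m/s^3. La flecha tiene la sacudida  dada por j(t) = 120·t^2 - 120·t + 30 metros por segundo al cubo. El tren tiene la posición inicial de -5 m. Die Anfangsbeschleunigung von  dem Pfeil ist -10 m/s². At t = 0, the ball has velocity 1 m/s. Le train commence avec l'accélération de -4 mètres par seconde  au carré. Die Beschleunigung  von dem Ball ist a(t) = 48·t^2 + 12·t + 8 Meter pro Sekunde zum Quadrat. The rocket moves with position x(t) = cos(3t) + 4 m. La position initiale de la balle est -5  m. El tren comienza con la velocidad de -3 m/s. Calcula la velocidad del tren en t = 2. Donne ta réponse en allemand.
Wir müssen das Integral unserer Gleichung für den Ruck j(t) = t^2·(480·t + 120) 2-mal finden. Mit ∫j(t)dt und Anwendung von a(0) = -4, finden wir a(t) = 120·t^4 + 40·t^3 - 4. Das Integral von der Beschleunigung ist die Geschwindigkeit. Mit v(0) = -3 erhalten wir v(t) = 24·t^5 + 10·t^4 - 4·t - 3. Aus der Gleichung für die Geschwindigkeit v(t) = 24·t^5 + 10·t^4 - 4·t - 3, setzen wir t = 2 ein und erhalten v = 917.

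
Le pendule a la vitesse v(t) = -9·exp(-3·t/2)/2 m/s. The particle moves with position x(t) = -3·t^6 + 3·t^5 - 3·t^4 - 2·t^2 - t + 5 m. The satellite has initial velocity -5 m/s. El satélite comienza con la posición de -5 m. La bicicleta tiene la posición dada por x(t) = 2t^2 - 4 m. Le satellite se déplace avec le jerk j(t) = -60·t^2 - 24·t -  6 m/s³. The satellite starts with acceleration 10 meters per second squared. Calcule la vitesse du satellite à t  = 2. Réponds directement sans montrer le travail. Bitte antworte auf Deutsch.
Die Geschwindigkeit bei t = 2 ist v = -109.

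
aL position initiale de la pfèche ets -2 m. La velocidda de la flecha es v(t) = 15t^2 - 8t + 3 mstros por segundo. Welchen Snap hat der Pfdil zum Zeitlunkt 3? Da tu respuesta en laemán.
Wir müssen unsere Gleichung für die Geschwindigkeit v(t) = 15·t^2 - 8·t + 3 3-mal ableiten. Mit d/dt von v(t) finden wir a(t) = 30·t - 8. Durch Ableiten von der Beschleunigung erhalten wir den Ruck: j(t) = 30. Durch Ableiten von dem Ruck erhalten wir den Snap: s(t) = 0. Wir haben den Snap s(t) = 0. Durch Einsetzen von t = 3: s(3) = 0.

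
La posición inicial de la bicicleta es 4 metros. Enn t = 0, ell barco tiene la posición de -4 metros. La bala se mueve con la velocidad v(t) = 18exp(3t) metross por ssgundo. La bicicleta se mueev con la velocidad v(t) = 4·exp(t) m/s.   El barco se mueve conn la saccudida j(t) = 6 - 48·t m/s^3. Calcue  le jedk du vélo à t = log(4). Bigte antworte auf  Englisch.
We must differentiate our velocity equation v(t) = 4·exp(t) 2 times. Taking d/dt of v(t), we find a(t) = 4·exp(t). Taking d/dt of a(t), we find j(t) = 4·exp(t). We have jerk j(t) = 4·exp(t). Substituting t = log(4): j(log(4)) = 16.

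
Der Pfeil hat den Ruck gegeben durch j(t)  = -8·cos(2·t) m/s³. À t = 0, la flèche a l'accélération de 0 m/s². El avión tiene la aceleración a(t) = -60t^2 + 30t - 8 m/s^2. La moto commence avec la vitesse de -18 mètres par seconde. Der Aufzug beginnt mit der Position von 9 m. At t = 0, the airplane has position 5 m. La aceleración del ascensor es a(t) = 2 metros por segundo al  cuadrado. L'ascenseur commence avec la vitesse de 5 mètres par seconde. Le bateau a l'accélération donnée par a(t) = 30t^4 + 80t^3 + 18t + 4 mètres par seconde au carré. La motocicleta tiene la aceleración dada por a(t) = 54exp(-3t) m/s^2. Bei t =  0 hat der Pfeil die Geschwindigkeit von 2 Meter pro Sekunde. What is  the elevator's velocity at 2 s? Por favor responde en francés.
En partant de l'accélération a(t) = 2, nous prenons 1 primitive. L'intégrale de l'accélération est la vitesse. En utilisant v(0) = 5, nous obtenons v(t) = 2·t + 5. En utilisant v(t) = 2·t + 5 et en substituant t = 2, nous trouvons v = 9.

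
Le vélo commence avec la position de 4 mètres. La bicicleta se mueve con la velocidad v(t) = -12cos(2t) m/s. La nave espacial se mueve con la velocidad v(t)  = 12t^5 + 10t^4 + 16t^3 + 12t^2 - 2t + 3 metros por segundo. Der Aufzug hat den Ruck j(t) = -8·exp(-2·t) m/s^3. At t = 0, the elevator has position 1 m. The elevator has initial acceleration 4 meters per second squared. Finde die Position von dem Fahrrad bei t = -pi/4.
Um dies zu lösen, müssen wir 1 Stammfunktion unserer Gleichung für die Geschwindigkeit v(t) = -12·cos(2·t) finden. Die Stammfunktion von der Geschwindigkeit ist die Position. Mit x(0) = 4 erhalten wir x(t) = 4 - 6·sin(2·t). Mit x(t) = 4 - 6·sin(2·t) und Einsetzen von t = -pi/4, finden wir x = 10.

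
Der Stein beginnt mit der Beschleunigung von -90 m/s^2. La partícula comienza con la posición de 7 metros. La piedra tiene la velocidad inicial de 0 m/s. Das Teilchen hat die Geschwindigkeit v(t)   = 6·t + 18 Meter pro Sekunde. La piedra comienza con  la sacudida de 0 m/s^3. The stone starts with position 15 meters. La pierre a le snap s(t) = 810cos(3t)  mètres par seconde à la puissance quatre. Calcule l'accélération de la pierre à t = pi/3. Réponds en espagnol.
Para resolver esto, necesitamos tomar 2 integrales de nuestra ecuación del snap s(t) = 810·cos(3·t). La integral del snap, con j(0) = 0, da la sacudida: j(t) = 270·sin(3·t). La antiderivada de la sacudida, con a(0) = -90, da la aceleración: a(t) = -90·cos(3·t). De la ecuación de la aceleración a(t) = -90·cos(3·t), sustituimos t = pi/3 para obtener a = 90.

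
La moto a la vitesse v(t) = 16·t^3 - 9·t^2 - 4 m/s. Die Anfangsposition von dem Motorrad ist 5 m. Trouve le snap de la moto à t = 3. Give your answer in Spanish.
Debemos derivar nuestra ecuación de la velocidad v(t) = 16·t^3 - 9·t^2 - 4 3 veces. Tomando d/dt de v(t), encontramos a(t) = 48·t^2 - 18·t. Derivando la aceleración, obtenemos la sacudida: j(t) = 96·t - 18. Derivando la sacudida, obtenemos el snap: s(t) = 96. Usando s(t) = 96 y sustituyendo t = 3, encontramos s = 96.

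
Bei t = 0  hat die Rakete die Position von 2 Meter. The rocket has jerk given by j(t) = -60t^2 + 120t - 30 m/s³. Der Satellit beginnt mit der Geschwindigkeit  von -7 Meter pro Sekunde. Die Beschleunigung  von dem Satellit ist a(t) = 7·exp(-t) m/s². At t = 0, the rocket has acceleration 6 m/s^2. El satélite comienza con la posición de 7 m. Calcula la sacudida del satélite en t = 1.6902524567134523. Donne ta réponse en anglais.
Starting from acceleration a(t) = 7·exp(-t), we take 1 derivative. Taking d/dt of a(t), we find j(t) = -7·exp(-t). Using j(t) = -7·exp(-t) and substituting t = 1.6902524567134523, we find j = -1.29131062676014.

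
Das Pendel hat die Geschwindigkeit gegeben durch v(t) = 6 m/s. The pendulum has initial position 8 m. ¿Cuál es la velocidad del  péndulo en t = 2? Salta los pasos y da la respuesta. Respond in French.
La vitesse à t = 2 est v = 6.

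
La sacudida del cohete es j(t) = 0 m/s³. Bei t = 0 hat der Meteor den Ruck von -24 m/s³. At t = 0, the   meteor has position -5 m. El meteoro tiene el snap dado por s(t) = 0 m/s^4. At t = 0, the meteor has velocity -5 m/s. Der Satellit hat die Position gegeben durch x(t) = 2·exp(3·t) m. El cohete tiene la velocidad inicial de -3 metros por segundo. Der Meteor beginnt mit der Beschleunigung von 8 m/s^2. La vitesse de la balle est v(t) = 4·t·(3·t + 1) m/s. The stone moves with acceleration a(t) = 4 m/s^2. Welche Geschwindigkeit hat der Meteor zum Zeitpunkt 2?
Ausgehend von dem Snap s(t) = 0, nehmen wir 3 Integrale. Die Stammfunktion von dem Snap ist der Ruck. Mit j(0) = -24 erhalten wir j(t) = -24. Mit ∫j(t)dt und Anwendung von a(0) = 8, finden wir a(t) = 8 - 24·t. Die Stammfunktion von der Beschleunigung ist die Geschwindigkeit. Mit v(0) = -5 erhalten wir v(t) = -12·t^2 + 8·t - 5. Aus der Gleichung für die Geschwindigkeit v(t) = -12·t^2 + 8·t - 5, setzen wir t = 2 ein und erhalten v = -37.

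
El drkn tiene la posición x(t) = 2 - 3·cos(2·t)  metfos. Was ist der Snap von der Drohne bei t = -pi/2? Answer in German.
Wir müssen unsere Gleichung für die Position x(t) = 2 - 3·cos(2·t) 4-mal ableiten. Die Ableitung von der Position ergibt die Geschwindigkeit: v(t) = 6·sin(2·t). Durch Ableiten von der Geschwindigkeit erhalten wir die Beschleunigung: a(t) = 12·cos(2·t). Mit d/dt von a(t) finden wir j(t) = -24·sin(2·t). Mit d/dt von j(t) finden wir s(t) = -48·cos(2·t). Mit s(t) = -48·cos(2·t) und Einsetzen von t = -pi/2, finden wir s = 48.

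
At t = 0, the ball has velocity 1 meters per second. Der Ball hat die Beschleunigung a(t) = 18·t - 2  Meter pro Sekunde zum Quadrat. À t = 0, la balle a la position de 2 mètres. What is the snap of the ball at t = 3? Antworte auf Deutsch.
Um dies zu lösen, müssen wir 2 Ableitungen unserer Gleichung für die Beschleunigung a(t) = 18·t - 2 nehmen. Durch Ableiten von der Beschleunigung erhalten wir den Ruck: j(t) = 18. Mit d/dt von j(t) finden wir s(t) = 0. Aus der Gleichung für den Snap s(t) = 0, setzen wir t = 3 ein und erhalten s = 0.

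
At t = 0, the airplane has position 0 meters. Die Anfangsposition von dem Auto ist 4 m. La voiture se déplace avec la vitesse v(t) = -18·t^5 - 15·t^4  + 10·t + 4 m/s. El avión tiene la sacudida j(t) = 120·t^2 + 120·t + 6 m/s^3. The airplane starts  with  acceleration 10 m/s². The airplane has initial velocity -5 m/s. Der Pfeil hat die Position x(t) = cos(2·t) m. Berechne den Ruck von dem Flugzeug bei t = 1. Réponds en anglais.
We have jerk j(t) = 120·t^2 + 120·t + 6. Substituting t = 1: j(1) = 246.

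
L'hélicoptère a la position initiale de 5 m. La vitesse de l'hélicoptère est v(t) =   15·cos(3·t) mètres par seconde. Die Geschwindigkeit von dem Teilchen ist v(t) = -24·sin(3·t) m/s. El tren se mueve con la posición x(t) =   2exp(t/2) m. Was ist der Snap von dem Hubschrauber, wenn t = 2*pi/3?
Um dies zu lösen, müssen wir 3 Ableitungen unserer Gleichung für die Geschwindigkeit v(t) = 15·cos(3·t) nehmen. Die Ableitung von der Geschwindigkeit ergibt die Beschleunigung: a(t) = -45·sin(3·t). Die Ableitung von der Beschleunigung ergibt den Ruck: j(t) = -135·cos(3·t). Durch Ableiten von dem Ruck erhalten wir den Snap: s(t) = 405·sin(3·t). Aus der Gleichung für den Snap s(t) = 405·sin(3·t), setzen wir t = 2*pi/3 ein und erhalten s = 0.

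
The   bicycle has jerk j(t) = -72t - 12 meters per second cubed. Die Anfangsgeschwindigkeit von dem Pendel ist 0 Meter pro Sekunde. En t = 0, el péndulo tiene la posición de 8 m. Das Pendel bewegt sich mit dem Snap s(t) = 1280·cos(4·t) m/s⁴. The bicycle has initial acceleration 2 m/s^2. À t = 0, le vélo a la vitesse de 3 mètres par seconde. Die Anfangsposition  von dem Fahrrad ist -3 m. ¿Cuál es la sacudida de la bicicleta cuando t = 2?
Usando j(t) = -72·t - 12 y sustituyendo t = 2, encontramos j = -156.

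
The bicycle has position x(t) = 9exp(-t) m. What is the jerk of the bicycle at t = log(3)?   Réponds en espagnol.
Debemos derivar nuestra ecuación de la posición x(t) = 9·exp(-t) 3 veces. Tomando d/dt de x(t), encontramos v(t) = -9·exp(-t). Tomando d/dt de v(t), encontramos a(t) = 9·exp(-t). Tomando d/dt de a(t), encontramos j(t) = -9·exp(-t). De la ecuación de la sacudida j(t) = -9·exp(-t), sustituimos t = log(3) para obtener j = -3.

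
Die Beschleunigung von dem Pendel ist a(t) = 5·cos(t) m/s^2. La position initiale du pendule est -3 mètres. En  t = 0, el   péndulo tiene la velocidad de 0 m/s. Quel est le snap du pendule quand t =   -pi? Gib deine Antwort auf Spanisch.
Debemos derivar nuestra ecuación de la aceleración a(t) = 5·cos(t) 2 veces. La derivada de la aceleración da la sacudida: j(t) = -5·sin(t). Tomando d/dt de j(t), encontramos s(t) = -5·cos(t). Tenemos el snap s(t) = -5·cos(t). Sustituyendo t = -pi: s(-pi) = 5.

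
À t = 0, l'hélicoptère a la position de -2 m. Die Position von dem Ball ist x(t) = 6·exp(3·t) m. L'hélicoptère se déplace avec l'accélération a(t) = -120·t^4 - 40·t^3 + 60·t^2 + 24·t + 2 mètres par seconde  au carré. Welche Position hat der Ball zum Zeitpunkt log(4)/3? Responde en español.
De la ecuación de la posición x(t) = 6·exp(3·t), sustituimos t = log(4)/3 para obtener x = 24.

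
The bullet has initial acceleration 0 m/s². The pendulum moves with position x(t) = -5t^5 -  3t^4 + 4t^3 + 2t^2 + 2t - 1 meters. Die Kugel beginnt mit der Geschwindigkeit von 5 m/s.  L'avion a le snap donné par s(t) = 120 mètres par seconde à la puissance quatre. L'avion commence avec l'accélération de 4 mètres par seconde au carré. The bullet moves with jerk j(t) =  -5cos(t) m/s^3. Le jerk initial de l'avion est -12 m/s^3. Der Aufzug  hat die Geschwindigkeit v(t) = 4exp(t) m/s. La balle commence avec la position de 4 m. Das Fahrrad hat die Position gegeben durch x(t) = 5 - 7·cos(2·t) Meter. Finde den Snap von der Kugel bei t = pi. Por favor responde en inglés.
To solve this, we need to take 1 derivative of our jerk equation j(t) = -5·cos(t). Taking d/dt of j(t), we find s(t) = 5·sin(t). We have snap s(t) = 5·sin(t). Substituting t = pi: s(pi) = 0.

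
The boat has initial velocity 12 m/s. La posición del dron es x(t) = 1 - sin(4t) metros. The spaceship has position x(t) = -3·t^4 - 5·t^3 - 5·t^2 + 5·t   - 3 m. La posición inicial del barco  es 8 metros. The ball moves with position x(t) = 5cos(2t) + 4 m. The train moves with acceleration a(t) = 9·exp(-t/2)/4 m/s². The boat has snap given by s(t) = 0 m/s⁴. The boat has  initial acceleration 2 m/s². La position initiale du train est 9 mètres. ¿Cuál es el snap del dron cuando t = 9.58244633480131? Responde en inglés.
To solve this, we need to take 4 derivatives of our position equation x(t) = 1 - sin(4·t). The derivative of position gives velocity: v(t) = -4·cos(4·t). Taking d/dt of v(t), we find a(t) = 16·sin(4·t). Differentiating acceleration, we get jerk: j(t) = 64·cos(4·t). The derivative of jerk gives snap: s(t) = -256·sin(4·t). We have snap s(t) = -256·sin(4·t). Substituting t = 9.58244633480131: s(9.58244633480131) = -150.960339886570.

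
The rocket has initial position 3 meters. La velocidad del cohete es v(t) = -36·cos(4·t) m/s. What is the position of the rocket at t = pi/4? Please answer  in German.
Ausgehend von der Geschwindigkeit v(t) = -36·cos(4·t), nehmen wir 1 Integral. Durch Integration von der Geschwindigkeit und Verwendung der Anfangsbedingung x(0) = 3, erhalten wir x(t) = 3 - 9·sin(4·t). Mit x(t) = 3 - 9·sin(4·t) und Einsetzen von t = pi/4, finden wir x = 3.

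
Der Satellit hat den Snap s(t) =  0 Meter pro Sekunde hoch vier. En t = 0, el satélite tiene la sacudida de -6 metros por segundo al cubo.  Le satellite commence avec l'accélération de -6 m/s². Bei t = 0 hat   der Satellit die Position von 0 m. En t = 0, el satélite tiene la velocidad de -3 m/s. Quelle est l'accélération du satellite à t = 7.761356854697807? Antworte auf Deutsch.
Um dies zu lösen, müssen wir 2 Integrale unserer Gleichung für den Snap s(t) = 0 finden. Mit ∫s(t)dt und Anwendung von j(0) = -6, finden wir j(t) = -6. Durch Integration von dem Ruck und Verwendung der Anfangsbedingung a(0) = -6, erhalten wir a(t) = -6·t - 6. Aus der Gleichung für die Beschleunigung a(t) = -6·t - 6, setzen wir t = 7.761356854697807 ein und erhalten a = -52.5681411281868.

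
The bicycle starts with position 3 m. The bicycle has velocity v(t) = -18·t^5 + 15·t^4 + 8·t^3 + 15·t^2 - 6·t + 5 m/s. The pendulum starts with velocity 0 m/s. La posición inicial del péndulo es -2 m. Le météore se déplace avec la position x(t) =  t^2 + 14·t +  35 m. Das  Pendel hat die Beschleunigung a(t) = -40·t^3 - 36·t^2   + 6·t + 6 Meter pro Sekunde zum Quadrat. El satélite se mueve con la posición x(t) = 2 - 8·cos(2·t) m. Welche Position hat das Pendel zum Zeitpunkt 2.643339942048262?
Wir müssen unsere Gleichung für die Beschleunigung a(t) = -40·t^3 - 36·t^2 + 6·t + 6 2-mal integrieren. Mit ∫a(t)dt und Anwendung von v(0) = 0, finden wir v(t) = t·(-10·t^3 - 12·t^2 + 3·t + 6). Die Stammfunktion von der Geschwindigkeit, mit x(0) = -2, ergibt die Position: x(t) = -2·t^5 - 3·t^4 + t^3 + 3·t^2 - 2. Mit x(t) = -2·t^5 - 3·t^4 + t^3 + 3·t^2 - 2 und Einsetzen von t = 2.643339942048262, finden wir x = -367.137626842266.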